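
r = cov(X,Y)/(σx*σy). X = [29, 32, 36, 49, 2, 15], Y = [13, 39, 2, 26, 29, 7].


Mean X = 27.1667, Mean Y = 19.3333
SD X = 15.071128, SD Y = 13.021350
Cov = -2.888889
r = -2.888889/(15.071128*13.021350) = -0.0147

r = -0.0147


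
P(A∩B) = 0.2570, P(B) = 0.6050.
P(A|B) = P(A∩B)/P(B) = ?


P(A|B) = 0.2570/0.6050 = 0.4248

P(A|B) = 0.4248


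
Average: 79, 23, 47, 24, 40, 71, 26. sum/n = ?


Sum = 79 + 23 + 47 + 24 + 40 + 71 + 26 = 310
n = 7
Mean = 310/7 = 44.2857

Mean = 44.2857


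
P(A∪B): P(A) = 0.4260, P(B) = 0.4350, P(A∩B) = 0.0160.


P(A∪B) = 0.4260 + 0.4350 - 0.0160
= 0.8610 - 0.0160
= 0.8450

P(A∪B) = 0.8450


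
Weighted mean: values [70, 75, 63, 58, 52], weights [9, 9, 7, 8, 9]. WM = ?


Numerator = 70*9 + 75*9 + 63*7 + 58*8 + 52*9 = 2678
Denominator = 9 + 9 + 7 + 8 + 9 = 42
WM = 2678/42 = 63.7619

WM = 63.7619


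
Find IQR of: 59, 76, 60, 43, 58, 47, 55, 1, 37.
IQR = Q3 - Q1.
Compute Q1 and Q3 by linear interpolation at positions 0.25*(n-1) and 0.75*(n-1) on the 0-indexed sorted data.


Sorted: 1, 37, 43, 47, 55, 58, 59, 60, 76
Q1 (25th %ile) = 43.0000
Q3 (75th %ile) = 59.0000
IQR = 59.0000 - 43.0000 = 16.0000

IQR = 16.0000


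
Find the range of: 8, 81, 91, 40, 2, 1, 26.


Max = 91, Min = 1
Range = 91 - 1 = 90

Range = 90


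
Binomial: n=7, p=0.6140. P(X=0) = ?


C(7,0) = 1
p^0 = 1.000000
(1-p)^7 = 0.001277
P = 1 * 1.000000 * 0.001277 = 0.0013

P(X=0) = 0.0013


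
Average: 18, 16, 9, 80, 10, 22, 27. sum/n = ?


Sum = 18 + 16 + 9 + 80 + 10 + 22 + 27 = 182
n = 7
Mean = 182/7 = 26.0000

Mean = 26.0000


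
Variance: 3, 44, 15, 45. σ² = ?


Mean = 26.7500
Squared deviations: 564.0625, 297.5625, 138.0625, 333.0625
Sum = 1332.7500
Variance = 1332.7500/4 = 333.1875

Variance = 333.1875


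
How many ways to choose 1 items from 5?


C(5,1) = 5!/(1! × 4!)
= 120/(1 × 24)
= 5

C(5,1) = 5


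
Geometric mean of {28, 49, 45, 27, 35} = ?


Product = 28 × 49 × 45 × 27 × 35 = 58344300
GM = 58344300^(1/5) = 35.7437

GM = 35.7437


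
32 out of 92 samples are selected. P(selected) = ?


P = 32/92 = 0.3478

P = 0.3478


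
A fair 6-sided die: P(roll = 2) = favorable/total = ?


Favorable outcomes (roll = 2): 1
Total outcomes = 6
P = 1/6 = 0.1667

P = 0.1667


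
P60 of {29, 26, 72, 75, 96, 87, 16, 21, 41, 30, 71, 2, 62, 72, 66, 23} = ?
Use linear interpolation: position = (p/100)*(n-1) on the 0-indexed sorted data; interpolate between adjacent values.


Sorted: 2, 16, 21, 23, 26, 29, 30, 41, 62, 66, 71, 72, 72, 75, 87, 96
n = 16
Index = 60/100 * 15 = 9.0000
Lower = data[9] = 66, Upper = data[10] = 71
P60 = 66 + 0*(5) = 66.0000

P60 = 66.0000


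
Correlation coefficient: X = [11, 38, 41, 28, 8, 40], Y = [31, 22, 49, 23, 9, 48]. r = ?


Mean X = 27.6667, Mean Y = 30.3333
SD X = 13.548268, SD Y = 14.372041
Cov = 131.111111
r = 131.111111/(13.548268*14.372041) = 0.6733

r = 0.6733


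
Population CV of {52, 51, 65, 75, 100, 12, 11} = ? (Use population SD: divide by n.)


Mean = 52.2857
SD = 29.9605
CV = (29.9605/52.2857)*100 = 57.3015%

CV = 57.3015%


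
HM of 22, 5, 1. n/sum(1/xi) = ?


Sum of reciprocals = 1/22 + 1/5 + 1/1 = 1.245455
HM = 3/1.245455 = 2.4088

HM = 2.4088


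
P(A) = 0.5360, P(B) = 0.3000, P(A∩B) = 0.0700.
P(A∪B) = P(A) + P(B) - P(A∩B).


P(A∪B) = 0.5360 + 0.3000 - 0.0700
= 0.8360 - 0.0700
= 0.7660

P(A∪B) = 0.7660


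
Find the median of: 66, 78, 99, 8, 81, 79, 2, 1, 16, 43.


Sorted: 1, 2, 8, 16, 43, 66, 78, 79, 81, 99
n = 10 (even)
Middle values: 43 and 66
Median = (43+66)/2 = 54.5000

Median = 54.5000


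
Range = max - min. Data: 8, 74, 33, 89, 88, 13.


Max = 89, Min = 8
Range = 89 - 8 = 81

Range = 81


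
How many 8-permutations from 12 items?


P(12,8) = 12!/4!
= 479001600/24
= 19958400

P(12,8) = 19958400


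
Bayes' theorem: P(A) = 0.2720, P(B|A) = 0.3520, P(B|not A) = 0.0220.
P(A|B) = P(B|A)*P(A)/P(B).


P(B) = P(B|A)*P(A) + P(B|A')*P(A')
= 0.3520*0.2720 + 0.0220*0.7280
= 0.095744 + 0.016016 = 0.111760
P(A|B) = 0.095744/0.111760 = 0.8567

P(A|B) = 0.8567


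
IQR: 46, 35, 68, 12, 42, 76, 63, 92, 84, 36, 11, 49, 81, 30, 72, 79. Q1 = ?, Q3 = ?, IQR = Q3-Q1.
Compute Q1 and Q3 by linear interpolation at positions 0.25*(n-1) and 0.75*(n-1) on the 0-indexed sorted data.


Sorted: 11, 12, 30, 35, 36, 42, 46, 49, 63, 68, 72, 76, 79, 81, 84, 92
Q1 (25th %ile) = 35.7500
Q3 (75th %ile) = 76.7500
IQR = 76.7500 - 35.7500 = 41.0000

IQR = 41.0000


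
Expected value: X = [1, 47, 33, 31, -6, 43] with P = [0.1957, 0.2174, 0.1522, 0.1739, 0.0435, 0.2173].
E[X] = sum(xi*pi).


E[X] = 1*0.1957 + 47*0.2174 + 33*0.1522 + 31*0.1739 - 6*0.0435 + 43*0.2173
= 0.1957 + 10.2178 + 5.0226 + 5.3909 - 0.2610 + 9.3439
= 29.9099

E[X] = 29.9099


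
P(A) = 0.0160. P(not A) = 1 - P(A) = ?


P(not A) = 1 - 0.0160 = 0.9840

P(not A) = 0.9840


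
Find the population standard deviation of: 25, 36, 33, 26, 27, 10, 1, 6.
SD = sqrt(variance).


Mean = 20.5000
Variance = 148.7500
SD = sqrt(148.7500) = 12.1963

SD = 12.1963


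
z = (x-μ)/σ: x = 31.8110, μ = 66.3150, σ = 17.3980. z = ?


z = (31.8110 - 66.3150)/17.3980
= -34.5040/17.3980
= -1.9832

z = -1.9832


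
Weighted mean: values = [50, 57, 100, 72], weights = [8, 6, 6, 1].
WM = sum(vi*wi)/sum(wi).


Numerator = 50*8 + 57*6 + 100*6 + 72*1 = 1414
Denominator = 8 + 6 + 6 + 1 = 21
WM = 1414/21 = 67.3333

WM = 67.3333


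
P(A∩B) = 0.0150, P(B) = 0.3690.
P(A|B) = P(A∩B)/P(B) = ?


P(A|B) = 0.0150/0.3690 = 0.0407

P(A|B) = 0.0407


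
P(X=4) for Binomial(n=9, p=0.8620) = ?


C(9,4) = 126
p^4 = 0.552114
(1-p)^5 = 5.004900e-05
P = 126 * 0.552114 * 5.004900e-05 = 0.0035

P(X=4) = 0.0035


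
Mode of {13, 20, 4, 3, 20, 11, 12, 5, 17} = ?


Frequencies: 3:1, 4:1, 5:1, 11:1, 12:1, 13:1, 17:1, 20:2
Max frequency = 2
Mode = 20

Mode = 20


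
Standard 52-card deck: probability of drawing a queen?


4 queens in 52 cards
P = 4/52 = 0.0769

P = 0.0769


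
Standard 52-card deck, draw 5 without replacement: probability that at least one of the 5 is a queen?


P(at least one) = 1 - P(none)
P(none) = (48/52) × (47/51) × (46/50) × (45/49) × (44/48) = 0.658842
P(at least one) = 1 - 0.658842 = 0.3412

P = 0.3412


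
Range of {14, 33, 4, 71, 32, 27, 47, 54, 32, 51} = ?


Max = 71, Min = 4
Range = 71 - 4 = 67

Range = 67


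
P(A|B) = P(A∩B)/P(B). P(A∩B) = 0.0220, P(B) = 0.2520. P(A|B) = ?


P(A|B) = 0.0220/0.2520 = 0.0873

P(A|B) = 0.0873


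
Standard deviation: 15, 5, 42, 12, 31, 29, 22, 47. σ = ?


Mean = 25.3750
Variance = 187.7344
SD = sqrt(187.7344) = 13.7016

SD = 13.7016


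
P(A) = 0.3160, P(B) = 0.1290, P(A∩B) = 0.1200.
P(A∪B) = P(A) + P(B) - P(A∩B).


P(A∪B) = 0.3160 + 0.1290 - 0.1200
= 0.4450 - 0.1200
= 0.3250

P(A∪B) = 0.3250


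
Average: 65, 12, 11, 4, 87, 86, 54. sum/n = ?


Sum = 65 + 12 + 11 + 4 + 87 + 86 + 54 = 319
n = 7
Mean = 319/7 = 45.5714

Mean = 45.5714


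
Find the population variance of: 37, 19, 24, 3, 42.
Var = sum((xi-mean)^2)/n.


Mean = 25.0000
Squared deviations: 144.0000, 36.0000, 1.0000, 484.0000, 289.0000
Sum = 954.0000
Variance = 954.0000/5 = 190.8000

Variance = 190.8000


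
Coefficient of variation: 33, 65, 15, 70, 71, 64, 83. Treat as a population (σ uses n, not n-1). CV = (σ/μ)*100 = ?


Mean = 57.2857
SD = 22.3397
CV = (22.3397/57.2857)*100 = 38.9969%

CV = 38.9969%


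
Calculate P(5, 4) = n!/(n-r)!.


P(5,4) = 5!/1!
= 120/1
= 120

P(5,4) = 120


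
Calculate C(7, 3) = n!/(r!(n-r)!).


C(7,3) = 7!/(3! × 4!)
= 5040/(6 × 24)
= 35

C(7,3) = 35


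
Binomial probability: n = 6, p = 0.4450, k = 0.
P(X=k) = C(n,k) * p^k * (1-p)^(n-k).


C(6,0) = 1
p^0 = 1.000000
(1-p)^6 = 0.029225
P = 1 * 1.000000 * 0.029225 = 0.0292

P(X=0) = 0.0292


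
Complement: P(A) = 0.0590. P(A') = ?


P(not A) = 1 - 0.0590 = 0.9410

P(not A) = 0.9410


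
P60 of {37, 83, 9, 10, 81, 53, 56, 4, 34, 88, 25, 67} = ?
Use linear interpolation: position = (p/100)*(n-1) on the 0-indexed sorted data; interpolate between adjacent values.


Sorted: 4, 9, 10, 25, 34, 37, 53, 56, 67, 81, 83, 88
n = 12
Index = 60/100 * 11 = 6.6000
Lower = data[6] = 53, Upper = data[7] = 56
P60 = 53 + 0.6000*(3) = 54.8000

P60 = 54.8000


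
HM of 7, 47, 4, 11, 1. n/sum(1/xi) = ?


Sum of reciprocals = 1/7 + 1/47 + 1/4 + 1/11 + 1/1 = 1.505043
HM = 5/1.505043 = 3.3222

HM = 3.3222


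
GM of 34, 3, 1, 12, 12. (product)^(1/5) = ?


Product = 34 × 3 × 1 × 12 × 12 = 14688
GM = 14688^(1/5) = 6.8138

GM = 6.8138


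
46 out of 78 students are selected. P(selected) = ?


P = 46/78 = 0.5897

P = 0.5897


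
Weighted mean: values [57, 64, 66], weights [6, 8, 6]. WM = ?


Numerator = 57*6 + 64*8 + 66*6 = 1250
Denominator = 6 + 8 + 6 = 20
WM = 1250/20 = 62.5000

WM = 62.5000


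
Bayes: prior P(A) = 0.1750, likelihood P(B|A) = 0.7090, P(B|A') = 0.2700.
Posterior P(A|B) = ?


P(B) = P(B|A)*P(A) + P(B|A')*P(A')
= 0.7090*0.1750 + 0.2700*0.8250
= 0.124075 + 0.222750 = 0.346825
P(A|B) = 0.124075/0.346825 = 0.3577

P(A|B) = 0.3577


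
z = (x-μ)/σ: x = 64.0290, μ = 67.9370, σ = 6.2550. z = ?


z = (64.0290 - 67.9370)/6.2550
= -3.9080/6.2550
= -0.6248

z = -0.6248


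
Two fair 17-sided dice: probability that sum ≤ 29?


Total outcomes = 17×17 = 289
Favorable (sum ≤ 29): 274
P = 274/289 = 0.9481

P = 0.9481


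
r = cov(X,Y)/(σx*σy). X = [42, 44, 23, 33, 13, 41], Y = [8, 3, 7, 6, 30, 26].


Mean X = 32.6667, Mean Y = 13.3333
SD X = 11.294050, SD Y = 10.546195
Cov = -55.055556
r = -55.055556/(11.294050*10.546195) = -0.4622

r = -0.4622


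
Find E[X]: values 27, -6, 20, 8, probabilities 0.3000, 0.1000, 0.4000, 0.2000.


E[X] = 27*0.3000 - 6*0.1000 + 20*0.4000 + 8*0.2000
= 8.1000 - 0.6000 + 8.0000 + 1.6000
= 17.1000

E[X] = 17.1000


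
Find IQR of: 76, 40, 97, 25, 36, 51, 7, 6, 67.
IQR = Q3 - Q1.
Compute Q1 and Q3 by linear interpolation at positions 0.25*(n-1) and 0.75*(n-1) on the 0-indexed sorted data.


Sorted: 6, 7, 25, 36, 40, 51, 67, 76, 97
Q1 (25th %ile) = 25.0000
Q3 (75th %ile) = 67.0000
IQR = 67.0000 - 25.0000 = 42.0000

IQR = 42.0000


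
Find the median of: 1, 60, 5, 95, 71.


Sorted: 1, 5, 60, 71, 95
n = 5 (odd)
Middle value = 60

Median = 60


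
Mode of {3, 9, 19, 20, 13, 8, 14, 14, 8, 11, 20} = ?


Frequencies: 3:1, 8:2, 9:1, 11:1, 13:1, 14:2, 19:1, 20:2
Max frequency = 2
Mode = 8, 14, 20

Mode = 8, 14, 20


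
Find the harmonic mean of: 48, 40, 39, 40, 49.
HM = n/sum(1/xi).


Sum of reciprocals = 1/48 + 1/40 + 1/39 + 1/40 + 1/49 = 0.116883
HM = 5/0.116883 = 42.7780

HM = 42.7780


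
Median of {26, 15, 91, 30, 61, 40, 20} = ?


Sorted: 15, 20, 26, 30, 40, 61, 91
n = 7 (odd)
Middle value = 30

Median = 30


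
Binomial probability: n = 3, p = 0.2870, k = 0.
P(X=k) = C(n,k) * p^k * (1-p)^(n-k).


C(3,0) = 1
p^0 = 1.000000
(1-p)^3 = 0.362467
P = 1 * 1.000000 * 0.362467 = 0.3625

P(X=0) = 0.3625


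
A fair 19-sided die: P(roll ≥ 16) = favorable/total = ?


Favorable outcomes (roll ≥ 16): 4
Total outcomes = 19
P = 4/19 = 0.2105

P = 0.2105


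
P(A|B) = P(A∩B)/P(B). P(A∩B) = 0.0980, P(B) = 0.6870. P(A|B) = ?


P(A|B) = 0.0980/0.6870 = 0.1426

P(A|B) = 0.1426


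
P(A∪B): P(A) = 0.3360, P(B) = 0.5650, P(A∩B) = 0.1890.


P(A∪B) = 0.3360 + 0.5650 - 0.1890
= 0.9010 - 0.1890
= 0.7120

P(A∪B) = 0.7120


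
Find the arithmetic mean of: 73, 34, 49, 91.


Sum = 73 + 34 + 49 + 91 = 247
n = 4
Mean = 247/4 = 61.7500

Mean = 61.7500


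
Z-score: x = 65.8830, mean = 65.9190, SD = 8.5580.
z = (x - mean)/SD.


z = (65.8830 - 65.9190)/8.5580
= -0.0360/8.5580
= -0.0042

z = -0.0042


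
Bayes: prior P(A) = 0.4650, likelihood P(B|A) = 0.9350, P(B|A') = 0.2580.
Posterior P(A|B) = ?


P(B) = P(B|A)*P(A) + P(B|A')*P(A')
= 0.9350*0.4650 + 0.2580*0.5350
= 0.434775 + 0.138030 = 0.572805
P(A|B) = 0.434775/0.572805 = 0.7590

P(A|B) = 0.7590


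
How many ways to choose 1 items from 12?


C(12,1) = 12!/(1! × 11!)
= 479001600/(1 × 39916800)
= 12

C(12,1) = 12


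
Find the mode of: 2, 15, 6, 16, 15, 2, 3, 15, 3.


Frequencies: 2:2, 3:2, 6:1, 15:3, 16:1
Max frequency = 3
Mode = 15

Mode = 15


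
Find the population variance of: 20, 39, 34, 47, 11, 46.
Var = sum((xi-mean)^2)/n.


Mean = 32.8333
Squared deviations: 164.6944, 38.0278, 1.3611, 200.6944, 476.6944, 173.3611
Sum = 1054.8333
Variance = 1054.8333/6 = 175.8056

Variance = 175.8056


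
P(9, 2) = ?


P(9,2) = 9!/7!
= 362880/5040
= 72

P(9,2) = 72


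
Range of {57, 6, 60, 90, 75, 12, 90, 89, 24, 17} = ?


Max = 90, Min = 6
Range = 90 - 6 = 84

Range = 84


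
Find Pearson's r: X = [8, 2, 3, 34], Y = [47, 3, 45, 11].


Mean X = 11.7500, Mean Y = 26.5000
SD X = 13.045593, SD Y = 19.716744
Cov = -88.625000
r = -88.625000/(13.045593*19.716744) = -0.3446

r = -0.3446


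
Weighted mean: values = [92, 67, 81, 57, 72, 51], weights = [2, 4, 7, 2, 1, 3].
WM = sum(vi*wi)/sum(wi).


Numerator = 92*2 + 67*4 + 81*7 + 57*2 + 72*1 + 51*3 = 1358
Denominator = 2 + 4 + 7 + 2 + 1 + 3 = 19
WM = 1358/19 = 71.4737

WM = 71.4737


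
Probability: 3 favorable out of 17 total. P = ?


P = 3/17 = 0.1765

P = 0.1765


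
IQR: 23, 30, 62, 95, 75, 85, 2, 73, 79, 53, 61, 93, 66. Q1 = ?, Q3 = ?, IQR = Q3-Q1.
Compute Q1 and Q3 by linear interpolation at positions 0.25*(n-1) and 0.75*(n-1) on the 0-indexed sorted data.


Sorted: 2, 23, 30, 53, 61, 62, 66, 73, 75, 79, 85, 93, 95
Q1 (25th %ile) = 53.0000
Q3 (75th %ile) = 79.0000
IQR = 79.0000 - 53.0000 = 26.0000

IQR = 26.0000


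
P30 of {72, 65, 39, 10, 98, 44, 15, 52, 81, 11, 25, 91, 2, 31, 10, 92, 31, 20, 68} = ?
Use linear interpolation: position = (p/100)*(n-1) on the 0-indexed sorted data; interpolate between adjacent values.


Sorted: 2, 10, 10, 11, 15, 20, 25, 31, 31, 39, 44, 52, 65, 68, 72, 81, 91, 92, 98
n = 19
Index = 30/100 * 18 = 5.4000
Lower = data[5] = 20, Upper = data[6] = 25
P30 = 20 + 0.4000*(5) = 22.0000

P30 = 22.0000


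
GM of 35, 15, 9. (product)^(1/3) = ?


Product = 35 × 15 × 9 = 4725
GM = 4725^(1/3) = 16.7803

GM = 16.7803


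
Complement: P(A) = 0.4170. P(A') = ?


P(not A) = 1 - 0.4170 = 0.5830

P(not A) = 0.5830


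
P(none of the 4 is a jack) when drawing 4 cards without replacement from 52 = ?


P(no jacks) = (48/52) × (47/51) × (46/50) × (45/49)
= 0.7187

P = 0.7187


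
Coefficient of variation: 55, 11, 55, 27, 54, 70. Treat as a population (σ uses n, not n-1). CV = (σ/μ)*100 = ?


Mean = 45.3333
SD = 19.9388
CV = (19.9388/45.3333)*100 = 43.9826%

CV = 43.9826%


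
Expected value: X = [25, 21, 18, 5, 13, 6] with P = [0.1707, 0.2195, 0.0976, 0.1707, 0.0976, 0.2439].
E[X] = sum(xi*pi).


E[X] = 25*0.1707 + 21*0.2195 + 18*0.0976 + 5*0.1707 + 13*0.0976 + 6*0.2439
= 4.2675 + 4.6095 + 1.7568 + 0.8535 + 1.2688 + 1.4634
= 14.2195

E[X] = 14.2195


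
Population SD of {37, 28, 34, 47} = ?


Mean = 36.5000
Variance = 47.2500
SD = sqrt(47.2500) = 6.8739

SD = 6.8739


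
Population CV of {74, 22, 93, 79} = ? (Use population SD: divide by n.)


Mean = 67.0000
SD = 26.8980
CV = (26.8980/67.0000)*100 = 40.1462%

CV = 40.1462%


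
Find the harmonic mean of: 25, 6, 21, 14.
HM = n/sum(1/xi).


Sum of reciprocals = 1/25 + 1/6 + 1/21 + 1/14 = 0.325714
HM = 4/0.325714 = 12.2807

HM = 12.2807


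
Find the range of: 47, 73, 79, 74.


Max = 79, Min = 47
Range = 79 - 47 = 32

Range = 32


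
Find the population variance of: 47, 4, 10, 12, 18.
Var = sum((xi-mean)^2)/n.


Mean = 18.2000
Squared deviations: 829.4400, 201.6400, 67.2400, 38.4400, 0.0400
Sum = 1136.8000
Variance = 1136.8000/5 = 227.3600

Variance = 227.3600


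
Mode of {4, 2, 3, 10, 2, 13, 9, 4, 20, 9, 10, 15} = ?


Frequencies: 2:2, 3:1, 4:2, 9:2, 10:2, 13:1, 15:1, 20:1
Max frequency = 2
Mode = 2, 4, 9, 10

Mode = 2, 4, 9, 10


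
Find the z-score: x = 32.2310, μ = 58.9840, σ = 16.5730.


z = (32.2310 - 58.9840)/16.5730
= -26.7530/16.5730
= -1.6143

z = -1.6143


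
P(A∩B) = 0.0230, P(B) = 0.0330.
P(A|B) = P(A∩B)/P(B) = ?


P(A|B) = 0.0230/0.0330 = 0.6970

P(A|B) = 0.6970


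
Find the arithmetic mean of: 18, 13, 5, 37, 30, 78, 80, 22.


Sum = 18 + 13 + 5 + 37 + 30 + 78 + 80 + 22 = 283
n = 8
Mean = 283/8 = 35.3750

Mean = 35.3750


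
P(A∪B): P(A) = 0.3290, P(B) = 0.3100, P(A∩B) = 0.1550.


P(A∪B) = 0.3290 + 0.3100 - 0.1550
= 0.6390 - 0.1550
= 0.4840

P(A∪B) = 0.4840


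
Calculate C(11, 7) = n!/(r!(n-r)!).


C(11,7) = 11!/(7! × 4!)
= 39916800/(5040 × 24)
= 330

C(11,7) = 330


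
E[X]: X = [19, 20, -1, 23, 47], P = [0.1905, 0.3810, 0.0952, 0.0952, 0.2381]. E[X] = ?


E[X] = 19*0.1905 + 20*0.3810 - 1*0.0952 + 23*0.0952 + 47*0.2381
= 3.6195 + 7.6200 - 0.0952 + 2.1896 + 11.1907
= 24.5246

E[X] = 24.5246


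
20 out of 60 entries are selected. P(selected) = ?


P = 20/60 = 0.3333

P = 0.3333


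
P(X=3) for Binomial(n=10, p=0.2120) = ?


C(10,3) = 120
p^3 = 0.009528
(1-p)^7 = 0.188662
P = 120 * 0.009528 * 0.188662 = 0.2157

P(X=3) = 0.2157


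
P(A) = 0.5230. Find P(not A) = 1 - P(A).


P(not A) = 1 - 0.5230 = 0.4770

P(not A) = 0.4770


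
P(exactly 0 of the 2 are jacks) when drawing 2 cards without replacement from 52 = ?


Hypergeometric: P(X=0) = C(4,0)·C(48,2) / C(52,2)
= 1 × 1128 / 1326
= 1128/1326 = 0.8507

P = 0.8507


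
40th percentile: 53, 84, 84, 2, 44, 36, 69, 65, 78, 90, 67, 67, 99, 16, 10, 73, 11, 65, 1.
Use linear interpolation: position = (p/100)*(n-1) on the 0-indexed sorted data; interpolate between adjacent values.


Sorted: 1, 2, 10, 11, 16, 36, 44, 53, 65, 65, 67, 67, 69, 73, 78, 84, 84, 90, 99
n = 19
Index = 40/100 * 18 = 7.2000
Lower = data[7] = 53, Upper = data[8] = 65
P40 = 53 + 0.2000*(12) = 55.4000

P40 = 55.4000


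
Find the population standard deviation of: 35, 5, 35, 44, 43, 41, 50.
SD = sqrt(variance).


Mean = 36.1429
Variance = 185.2653
SD = sqrt(185.2653) = 13.6112

SD = 13.6112


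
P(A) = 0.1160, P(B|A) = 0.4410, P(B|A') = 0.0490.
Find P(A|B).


P(B) = P(B|A)*P(A) + P(B|A')*P(A')
= 0.4410*0.1160 + 0.0490*0.8840
= 0.051156 + 0.043316 = 0.094472
P(A|B) = 0.051156/0.094472 = 0.5415

P(A|B) = 0.5415


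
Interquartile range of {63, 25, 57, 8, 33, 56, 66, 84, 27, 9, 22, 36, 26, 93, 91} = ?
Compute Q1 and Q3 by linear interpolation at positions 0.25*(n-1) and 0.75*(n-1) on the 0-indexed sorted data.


Sorted: 8, 9, 22, 25, 26, 27, 33, 36, 56, 57, 63, 66, 84, 91, 93
Q1 (25th %ile) = 25.5000
Q3 (75th %ile) = 64.5000
IQR = 64.5000 - 25.5000 = 39.0000

IQR = 39.0000


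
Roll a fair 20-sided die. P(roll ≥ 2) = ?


Favorable outcomes (roll ≥ 2): 19
Total outcomes = 20
P = 19/20 = 0.9500

P = 0.9500


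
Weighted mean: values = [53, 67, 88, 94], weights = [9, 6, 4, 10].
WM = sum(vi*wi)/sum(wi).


Numerator = 53*9 + 67*6 + 88*4 + 94*10 = 2171
Denominator = 9 + 6 + 4 + 10 = 29
WM = 2171/29 = 74.8621

WM = 74.8621


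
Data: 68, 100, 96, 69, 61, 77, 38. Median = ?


Sorted: 38, 61, 68, 69, 77, 96, 100
n = 7 (odd)
Middle value = 69

Median = 69


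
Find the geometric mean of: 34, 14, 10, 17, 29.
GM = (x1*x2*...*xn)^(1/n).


Product = 34 × 14 × 10 × 17 × 29 = 2346680
GM = 2346680^(1/5) = 18.7971

GM = 18.7971


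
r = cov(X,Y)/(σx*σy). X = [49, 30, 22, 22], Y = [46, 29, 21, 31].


Mean X = 30.7500, Mean Y = 31.7500
SD X = 11.031206, SD Y = 9.038114
Cov = 90.687500
r = 90.687500/(11.031206*9.038114) = 0.9096

r = 0.9096


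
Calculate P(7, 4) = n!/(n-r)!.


P(7,4) = 7!/3!
= 5040/6
= 840

P(7,4) = 840


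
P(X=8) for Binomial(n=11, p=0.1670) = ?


C(11,8) = 165
p^8 = 6.049671e-07
(1-p)^3 = 0.578010
P = 165 * 6.049671e-07 * 0.578010 = 5.7697e-05

P(X=8) = 5.7697e-05


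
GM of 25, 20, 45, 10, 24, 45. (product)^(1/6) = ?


Product = 25 × 20 × 45 × 10 × 24 × 45 = 243000000
GM = 243000000^(1/6) = 24.9805

GM = 24.9805


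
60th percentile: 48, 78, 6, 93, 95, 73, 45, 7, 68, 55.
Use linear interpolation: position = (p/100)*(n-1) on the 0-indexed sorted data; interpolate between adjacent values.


Sorted: 6, 7, 45, 48, 55, 68, 73, 78, 93, 95
n = 10
Index = 60/100 * 9 = 5.4000
Lower = data[5] = 68, Upper = data[6] = 73
P60 = 68 + 0.4000*(5) = 70.0000

P60 = 70.0000


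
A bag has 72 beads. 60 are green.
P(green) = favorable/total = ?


P = 60/72 = 0.8333

P = 0.8333


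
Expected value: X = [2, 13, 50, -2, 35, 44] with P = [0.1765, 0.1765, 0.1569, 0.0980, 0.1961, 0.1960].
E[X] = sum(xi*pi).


E[X] = 2*0.1765 + 13*0.1765 + 50*0.1569 - 2*0.0980 + 35*0.1961 + 44*0.1960
= 0.3530 + 2.2945 + 7.8450 - 0.1960 + 6.8635 + 8.6240
= 25.7840

E[X] = 25.7840


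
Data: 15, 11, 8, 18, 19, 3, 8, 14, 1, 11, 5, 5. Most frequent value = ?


Frequencies: 1:1, 3:1, 5:2, 8:2, 11:2, 14:1, 15:1, 18:1, 19:1
Max frequency = 2
Mode = 5, 8, 11

Mode = 5, 8, 11


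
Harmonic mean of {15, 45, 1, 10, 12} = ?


Sum of reciprocals = 1/15 + 1/45 + 1/1 + 1/10 + 1/12 = 1.272222
HM = 5/1.272222 = 3.9301

HM = 3.9301


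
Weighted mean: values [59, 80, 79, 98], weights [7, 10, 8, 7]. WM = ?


Numerator = 59*7 + 80*10 + 79*8 + 98*7 = 2531
Denominator = 7 + 10 + 8 + 7 = 32
WM = 2531/32 = 79.0938

WM = 79.0938


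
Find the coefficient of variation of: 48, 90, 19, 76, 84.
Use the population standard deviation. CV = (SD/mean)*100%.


Mean = 63.4000
SD = 26.4545
CV = (26.4545/63.4000)*100 = 41.7263%

CV = 41.7263%


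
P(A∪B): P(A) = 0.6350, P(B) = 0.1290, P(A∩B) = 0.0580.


P(A∪B) = 0.6350 + 0.1290 - 0.0580
= 0.7640 - 0.0580
= 0.7060

P(A∪B) = 0.7060


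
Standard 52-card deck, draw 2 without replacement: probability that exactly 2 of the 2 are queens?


Hypergeometric: P(X=2) = C(4,2)·C(48,0) / C(52,2)
= 6 × 1 / 1326
= 6/1326 = 0.0045

P = 0.0045


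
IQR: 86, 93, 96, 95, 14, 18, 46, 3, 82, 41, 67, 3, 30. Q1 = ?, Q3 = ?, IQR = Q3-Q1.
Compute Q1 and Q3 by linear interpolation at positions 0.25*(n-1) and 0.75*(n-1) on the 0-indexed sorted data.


Sorted: 3, 3, 14, 18, 30, 41, 46, 67, 82, 86, 93, 95, 96
Q1 (25th %ile) = 18.0000
Q3 (75th %ile) = 86.0000
IQR = 86.0000 - 18.0000 = 68.0000

IQR = 68.0000


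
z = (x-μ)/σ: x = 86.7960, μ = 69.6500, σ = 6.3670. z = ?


z = (86.7960 - 69.6500)/6.3670
= 17.1460/6.3670
= 2.6929

z = 2.6929


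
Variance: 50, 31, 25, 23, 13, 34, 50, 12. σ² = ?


Mean = 29.7500
Squared deviations: 410.0625, 1.5625, 22.5625, 45.5625, 280.5625, 18.0625, 410.0625, 315.0625
Sum = 1503.5000
Variance = 1503.5000/8 = 187.9375

Variance = 187.9375


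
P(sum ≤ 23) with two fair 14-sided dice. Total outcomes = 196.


Total outcomes = 14×14 = 196
Favorable (sum ≤ 23): 181
P = 181/196 = 0.9235

P = 0.9235


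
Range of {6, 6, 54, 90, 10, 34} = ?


Max = 90, Min = 6
Range = 90 - 6 = 84

Range = 84


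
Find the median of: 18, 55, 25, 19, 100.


Sorted: 18, 19, 25, 55, 100
n = 5 (odd)
Middle value = 25

Median = 25


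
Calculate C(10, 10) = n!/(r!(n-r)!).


C(10,10) = 10!/(10! × 0!)
= 3628800/(3628800 × 1)
= 1

C(10,10) = 1


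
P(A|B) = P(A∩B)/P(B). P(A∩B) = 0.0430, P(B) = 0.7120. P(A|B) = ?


P(A|B) = 0.0430/0.7120 = 0.0604

P(A|B) = 0.0604


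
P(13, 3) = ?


P(13,3) = 13!/10!
= 6227020800/3628800
= 1716

P(13,3) = 1716


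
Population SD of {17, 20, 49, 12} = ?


Mean = 24.5000
Variance = 208.2500
SD = sqrt(208.2500) = 14.4309

SD = 14.4309


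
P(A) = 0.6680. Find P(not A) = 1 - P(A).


P(not A) = 1 - 0.6680 = 0.3320

P(not A) = 0.3320


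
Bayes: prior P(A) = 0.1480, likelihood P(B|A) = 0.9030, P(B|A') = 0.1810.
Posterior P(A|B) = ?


P(B) = P(B|A)*P(A) + P(B|A')*P(A')
= 0.9030*0.1480 + 0.1810*0.8520
= 0.133644 + 0.154212 = 0.287856
P(A|B) = 0.133644/0.287856 = 0.4643

P(A|B) = 0.4643


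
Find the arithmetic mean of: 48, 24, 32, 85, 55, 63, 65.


Sum = 48 + 24 + 32 + 85 + 55 + 63 + 65 = 372
n = 7
Mean = 372/7 = 53.1429

Mean = 53.1429


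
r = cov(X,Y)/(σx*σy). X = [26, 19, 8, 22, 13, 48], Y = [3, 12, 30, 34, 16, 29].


Mean X = 22.6667, Mean Y = 20.6667
SD X = 12.749728, SD Y = 11.130539
Cov = 13.888889
r = 13.888889/(12.749728*11.130539) = 0.0979

r = 0.0979


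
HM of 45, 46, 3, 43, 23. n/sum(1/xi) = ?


Sum of reciprocals = 1/45 + 1/46 + 1/3 + 1/43 + 1/23 = 0.444029
HM = 5/0.444029 = 11.2605

HM = 11.2605


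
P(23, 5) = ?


P(23,5) = 23!/18!
= 25852016738884976640000/6402373705728000
= 4037880

P(23,5) = 4037880


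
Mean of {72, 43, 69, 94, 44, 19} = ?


Sum = 72 + 43 + 69 + 94 + 44 + 19 = 341
n = 6
Mean = 341/6 = 56.8333

Mean = 56.8333


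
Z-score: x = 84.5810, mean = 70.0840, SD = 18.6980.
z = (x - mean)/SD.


z = (84.5810 - 70.0840)/18.6980
= 14.4970/18.6980
= 0.7753

z = 0.7753


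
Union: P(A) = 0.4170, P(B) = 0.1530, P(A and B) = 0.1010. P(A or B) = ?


P(A∪B) = 0.4170 + 0.1530 - 0.1010
= 0.5700 - 0.1010
= 0.4690

P(A∪B) = 0.4690


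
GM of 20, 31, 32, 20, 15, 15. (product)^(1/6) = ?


Product = 20 × 31 × 32 × 20 × 15 × 15 = 89280000
GM = 89280000^(1/6) = 21.1410

GM = 21.1410


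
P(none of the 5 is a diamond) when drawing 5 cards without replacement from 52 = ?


P(no diamonds) = (39/52) × (38/51) × (37/50) × (36/49) × (35/48)
= 0.2215

P = 0.2215


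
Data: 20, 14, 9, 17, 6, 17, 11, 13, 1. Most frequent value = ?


Frequencies: 1:1, 6:1, 9:1, 11:1, 13:1, 14:1, 17:2, 20:1
Max frequency = 2
Mode = 17

Mode = 17


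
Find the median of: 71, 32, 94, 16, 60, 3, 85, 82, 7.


Sorted: 3, 7, 16, 32, 60, 71, 82, 85, 94
n = 9 (odd)
Middle value = 60

Median = 60


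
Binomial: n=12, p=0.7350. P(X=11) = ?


C(12,11) = 12
p^11 = 0.033819
(1-p)^1 = 0.265000
P = 12 * 0.033819 * 0.265000 = 0.1075

P(X=11) = 0.1075


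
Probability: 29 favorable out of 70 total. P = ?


P = 29/70 = 0.4143

P = 0.4143


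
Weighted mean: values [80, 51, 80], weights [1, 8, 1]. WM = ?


Numerator = 80*1 + 51*8 + 80*1 = 568
Denominator = 1 + 8 + 1 = 10
WM = 568/10 = 56.8000

WM = 56.8000


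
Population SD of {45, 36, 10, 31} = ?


Mean = 30.5000
Variance = 165.2500
SD = sqrt(165.2500) = 12.8550

SD = 12.8550


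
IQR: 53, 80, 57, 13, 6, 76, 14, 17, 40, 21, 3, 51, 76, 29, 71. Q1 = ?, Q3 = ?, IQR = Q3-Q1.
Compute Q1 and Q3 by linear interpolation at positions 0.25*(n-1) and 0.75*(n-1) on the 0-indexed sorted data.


Sorted: 3, 6, 13, 14, 17, 21, 29, 40, 51, 53, 57, 71, 76, 76, 80
Q1 (25th %ile) = 15.5000
Q3 (75th %ile) = 64.0000
IQR = 64.0000 - 15.5000 = 48.5000

IQR = 48.5000


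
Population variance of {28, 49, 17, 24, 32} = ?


Mean = 30.0000
Squared deviations: 4.0000, 361.0000, 169.0000, 36.0000, 4.0000
Sum = 574.0000
Variance = 574.0000/5 = 114.8000

Variance = 114.8000


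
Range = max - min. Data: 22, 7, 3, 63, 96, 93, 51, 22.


Max = 96, Min = 3
Range = 96 - 3 = 93

Range = 93


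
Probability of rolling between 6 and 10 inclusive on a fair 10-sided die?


Favorable outcomes (6 ≤ roll ≤ 10): 5
Total outcomes = 10
P = 5/10 = 0.5000

P = 0.5000


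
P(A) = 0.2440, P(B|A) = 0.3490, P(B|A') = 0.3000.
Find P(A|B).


P(B) = P(B|A)*P(A) + P(B|A')*P(A')
= 0.3490*0.2440 + 0.3000*0.7560
= 0.085156 + 0.226800 = 0.311956
P(A|B) = 0.085156/0.311956 = 0.2730

P(A|B) = 0.2730


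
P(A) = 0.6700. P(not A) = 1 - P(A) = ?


P(not A) = 1 - 0.6700 = 0.3300

P(not A) = 0.3300


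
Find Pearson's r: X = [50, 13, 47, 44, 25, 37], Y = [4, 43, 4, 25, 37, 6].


Mean X = 36.0000, Mean Y = 19.8333
SD X = 13.114877, SD Y = 16.077071
Cov = -181.666667
r = -181.666667/(13.114877*16.077071) = -0.8616

r = -0.8616


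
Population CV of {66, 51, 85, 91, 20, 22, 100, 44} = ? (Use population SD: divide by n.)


Mean = 59.8750
SD = 28.7291
CV = (28.7291/59.8750)*100 = 47.9817%

CV = 47.9817%


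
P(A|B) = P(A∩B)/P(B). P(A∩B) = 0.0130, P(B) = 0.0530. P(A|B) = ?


P(A|B) = 0.0130/0.0530 = 0.2453

P(A|B) = 0.2453


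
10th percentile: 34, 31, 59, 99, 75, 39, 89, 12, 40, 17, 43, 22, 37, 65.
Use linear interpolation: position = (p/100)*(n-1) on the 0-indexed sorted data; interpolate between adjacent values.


Sorted: 12, 17, 22, 31, 34, 37, 39, 40, 43, 59, 65, 75, 89, 99
n = 14
Index = 10/100 * 13 = 1.3000
Lower = data[1] = 17, Upper = data[2] = 22
P10 = 17 + 0.3000*(5) = 18.5000

P10 = 18.5000


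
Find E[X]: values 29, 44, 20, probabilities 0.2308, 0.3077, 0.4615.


E[X] = 29*0.2308 + 44*0.3077 + 20*0.4615
= 6.6932 + 13.5388 + 9.2300
= 29.4620

E[X] = 29.4620


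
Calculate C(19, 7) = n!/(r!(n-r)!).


C(19,7) = 19!/(7! × 12!)
= 121645100408832000/(5040 × 479001600)
= 50388

C(19,7) = 50388


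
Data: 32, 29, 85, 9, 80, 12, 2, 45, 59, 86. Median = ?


Sorted: 2, 9, 12, 29, 32, 45, 59, 80, 85, 86
n = 10 (even)
Middle values: 32 and 45
Median = (32+45)/2 = 38.5000

Median = 38.5000


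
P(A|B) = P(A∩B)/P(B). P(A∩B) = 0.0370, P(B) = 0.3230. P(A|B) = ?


P(A|B) = 0.0370/0.3230 = 0.1146

P(A|B) = 0.1146


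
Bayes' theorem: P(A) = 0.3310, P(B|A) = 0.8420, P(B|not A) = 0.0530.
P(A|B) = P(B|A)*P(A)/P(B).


P(B) = P(B|A)*P(A) + P(B|A')*P(A')
= 0.8420*0.3310 + 0.0530*0.6690
= 0.278702 + 0.035457 = 0.314159
P(A|B) = 0.278702/0.314159 = 0.8871

P(A|B) = 0.8871


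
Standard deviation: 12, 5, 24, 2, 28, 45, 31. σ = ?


Mean = 21.0000
Variance = 204.5714
SD = sqrt(204.5714) = 14.3028

SD = 14.3028


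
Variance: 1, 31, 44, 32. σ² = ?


Mean = 27.0000
Squared deviations: 676.0000, 16.0000, 289.0000, 25.0000
Sum = 1006.0000
Variance = 1006.0000/4 = 251.5000

Variance = 251.5000


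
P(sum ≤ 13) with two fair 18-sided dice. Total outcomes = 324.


Total outcomes = 18×18 = 324
Favorable (sum ≤ 13): 78
P = 78/324 = 0.2407

P = 0.2407


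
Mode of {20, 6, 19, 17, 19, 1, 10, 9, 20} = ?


Frequencies: 1:1, 6:1, 9:1, 10:1, 17:1, 19:2, 20:2
Max frequency = 2
Mode = 19, 20

Mode = 19, 20


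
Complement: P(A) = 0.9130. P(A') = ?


P(not A) = 1 - 0.9130 = 0.0870

P(not A) = 0.0870


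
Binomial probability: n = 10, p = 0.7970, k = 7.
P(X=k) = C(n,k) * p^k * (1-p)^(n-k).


C(10,7) = 120
p^7 = 0.204272
(1-p)^3 = 0.008365
P = 120 * 0.204272 * 0.008365 = 0.2051

P(X=7) = 0.2051


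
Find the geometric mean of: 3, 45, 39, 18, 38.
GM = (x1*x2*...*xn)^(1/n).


Product = 3 × 45 × 39 × 18 × 38 = 3601260
GM = 3601260^(1/5) = 20.4782

GM = 20.4782


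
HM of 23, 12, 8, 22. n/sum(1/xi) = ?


Sum of reciprocals = 1/23 + 1/12 + 1/8 + 1/22 = 0.297266
HM = 4/0.297266 = 13.4560

HM = 13.4560


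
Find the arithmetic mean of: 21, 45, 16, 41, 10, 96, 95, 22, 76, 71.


Sum = 21 + 45 + 16 + 41 + 10 + 96 + 95 + 22 + 76 + 71 = 493
n = 10
Mean = 493/10 = 49.3000

Mean = 49.3000


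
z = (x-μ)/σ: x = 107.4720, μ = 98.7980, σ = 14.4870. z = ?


z = (107.4720 - 98.7980)/14.4870
= 8.6740/14.4870
= 0.5987

z = 0.5987


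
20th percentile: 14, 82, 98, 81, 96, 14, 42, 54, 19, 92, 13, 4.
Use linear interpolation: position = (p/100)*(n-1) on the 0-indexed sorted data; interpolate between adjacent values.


Sorted: 4, 13, 14, 14, 19, 42, 54, 81, 82, 92, 96, 98
n = 12
Index = 20/100 * 11 = 2.2000
Lower = data[2] = 14, Upper = data[3] = 14
P20 = 14 + 0.2000*(0) = 14.0000

P20 = 14.0000


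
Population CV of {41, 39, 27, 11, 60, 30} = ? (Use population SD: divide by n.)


Mean = 34.6667
SD = 14.9518
CV = (14.9518/34.6667)*100 = 43.1301%

CV = 43.1301%


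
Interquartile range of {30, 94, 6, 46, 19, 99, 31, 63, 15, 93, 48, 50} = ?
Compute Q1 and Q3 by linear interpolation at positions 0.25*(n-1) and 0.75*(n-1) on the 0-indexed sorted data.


Sorted: 6, 15, 19, 30, 31, 46, 48, 50, 63, 93, 94, 99
Q1 (25th %ile) = 27.2500
Q3 (75th %ile) = 70.5000
IQR = 70.5000 - 27.2500 = 43.2500

IQR = 43.2500


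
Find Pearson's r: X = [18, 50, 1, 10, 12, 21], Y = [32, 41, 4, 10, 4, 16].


Mean X = 18.6667, Mean Y = 17.8333
SD X = 15.380363, SD Y = 14.052481
Cov = 186.111111
r = 186.111111/(15.380363*14.052481) = 0.8611

r = 0.8611


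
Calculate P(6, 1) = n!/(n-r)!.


P(6,1) = 6!/5!
= 720/120
= 6

P(6,1) = 6


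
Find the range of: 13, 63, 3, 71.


Max = 71, Min = 3
Range = 71 - 3 = 68

Range = 68


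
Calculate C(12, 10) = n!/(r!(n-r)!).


C(12,10) = 12!/(10! × 2!)
= 479001600/(3628800 × 2)
= 66

C(12,10) = 66


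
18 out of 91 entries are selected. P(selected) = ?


P = 18/91 = 0.1978

P = 0.1978


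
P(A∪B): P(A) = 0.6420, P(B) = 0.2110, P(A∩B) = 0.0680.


P(A∪B) = 0.6420 + 0.2110 - 0.0680
= 0.8530 - 0.0680
= 0.7850

P(A∪B) = 0.7850


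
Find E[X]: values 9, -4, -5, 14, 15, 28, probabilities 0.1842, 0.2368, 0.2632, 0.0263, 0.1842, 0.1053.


E[X] = 9*0.1842 - 4*0.2368 - 5*0.2632 + 14*0.0263 + 15*0.1842 + 28*0.1053
= 1.6578 - 0.9472 - 1.3160 + 0.3682 + 2.7630 + 2.9484
= 5.4742

E[X] = 5.4742


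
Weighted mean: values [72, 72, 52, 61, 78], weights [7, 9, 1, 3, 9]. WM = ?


Numerator = 72*7 + 72*9 + 52*1 + 61*3 + 78*9 = 2089
Denominator = 7 + 9 + 1 + 3 + 9 = 29
WM = 2089/29 = 72.0345

WM = 72.0345


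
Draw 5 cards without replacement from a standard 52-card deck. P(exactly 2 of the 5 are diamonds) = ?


Hypergeometric: P(X=2) = C(13,2)·C(39,3) / C(52,5)
= 78 × 9139 / 2598960
= 712842/2598960 = 0.2743

P = 0.2743


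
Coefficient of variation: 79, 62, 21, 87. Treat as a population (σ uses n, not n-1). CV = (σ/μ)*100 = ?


Mean = 62.2500
SD = 25.4693
CV = (25.4693/62.2500)*100 = 40.9146%

CV = 40.9146%


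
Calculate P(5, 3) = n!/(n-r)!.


P(5,3) = 5!/2!
= 120/2
= 60

P(5,3) = 60


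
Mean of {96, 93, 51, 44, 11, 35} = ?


Sum = 96 + 93 + 51 + 44 + 11 + 35 = 330
n = 6
Mean = 330/6 = 55.0000

Mean = 55.0000


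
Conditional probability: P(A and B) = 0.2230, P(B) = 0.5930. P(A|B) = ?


P(A|B) = 0.2230/0.5930 = 0.3761

P(A|B) = 0.3761


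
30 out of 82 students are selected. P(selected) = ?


P = 30/82 = 0.3659

P = 0.3659


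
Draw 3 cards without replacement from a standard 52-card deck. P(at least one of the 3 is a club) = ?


P(at least one) = 1 - P(none)
P(none) = (39/52) × (38/51) × (37/50) = 0.413529
P(at least one) = 1 - 0.413529 = 0.5865

P = 0.5865


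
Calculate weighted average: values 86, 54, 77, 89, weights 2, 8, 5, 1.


Numerator = 86*2 + 54*8 + 77*5 + 89*1 = 1078
Denominator = 2 + 8 + 5 + 1 = 16
WM = 1078/16 = 67.3750

WM = 67.3750


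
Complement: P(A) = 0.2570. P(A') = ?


P(not A) = 1 - 0.2570 = 0.7430

P(not A) = 0.7430


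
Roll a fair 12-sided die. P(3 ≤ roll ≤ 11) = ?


Favorable outcomes (3 ≤ roll ≤ 11): 9
Total outcomes = 12
P = 9/12 = 0.7500

P = 0.7500


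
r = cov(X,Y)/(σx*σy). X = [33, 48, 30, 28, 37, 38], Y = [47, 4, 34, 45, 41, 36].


Mean X = 35.6667, Mean Y = 34.5000
SD X = 6.548961, SD Y = 14.384598
Cov = -79.166667
r = -79.166667/(6.548961*14.384598) = -0.8404

r = -0.8404


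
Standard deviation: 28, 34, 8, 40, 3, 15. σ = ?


Mean = 21.3333
Variance = 184.5556
SD = sqrt(184.5556) = 13.5851

SD = 13.5851


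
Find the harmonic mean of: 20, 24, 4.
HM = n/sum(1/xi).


Sum of reciprocals = 1/20 + 1/24 + 1/4 = 0.341667
HM = 3/0.341667 = 8.7805

HM = 8.7805


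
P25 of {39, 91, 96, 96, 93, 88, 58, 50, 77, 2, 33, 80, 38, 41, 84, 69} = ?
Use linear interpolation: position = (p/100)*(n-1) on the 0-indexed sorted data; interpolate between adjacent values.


Sorted: 2, 33, 38, 39, 41, 50, 58, 69, 77, 80, 84, 88, 91, 93, 96, 96
n = 16
Index = 25/100 * 15 = 3.7500
Lower = data[3] = 39, Upper = data[4] = 41
P25 = 39 + 0.7500*(2) = 40.5000

P25 = 40.5000


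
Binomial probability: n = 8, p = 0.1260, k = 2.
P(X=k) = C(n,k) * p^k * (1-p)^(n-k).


C(8,2) = 28
p^2 = 0.015876
(1-p)^6 = 0.445727
P = 28 * 0.015876 * 0.445727 = 0.1981

P(X=2) = 0.1981


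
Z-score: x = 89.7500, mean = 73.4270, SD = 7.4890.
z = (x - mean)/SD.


z = (89.7500 - 73.4270)/7.4890
= 16.3230/7.4890
= 2.1796

z = 2.1796


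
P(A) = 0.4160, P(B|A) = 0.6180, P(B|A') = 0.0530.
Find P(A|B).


P(B) = P(B|A)*P(A) + P(B|A')*P(A')
= 0.6180*0.4160 + 0.0530*0.5840
= 0.257088 + 0.030952 = 0.288040
P(A|B) = 0.257088/0.288040 = 0.8925

P(A|B) = 0.8925


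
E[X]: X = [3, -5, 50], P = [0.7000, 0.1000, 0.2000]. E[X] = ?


E[X] = 3*0.7000 - 5*0.1000 + 50*0.2000
= 2.1000 - 0.5000 + 10.0000
= 11.6000

E[X] = 11.6000


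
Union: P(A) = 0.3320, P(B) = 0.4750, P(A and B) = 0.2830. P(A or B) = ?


P(A∪B) = 0.3320 + 0.4750 - 0.2830
= 0.8070 - 0.2830
= 0.5240

P(A∪B) = 0.5240


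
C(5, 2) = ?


C(5,2) = 5!/(2! × 3!)
= 120/(2 × 6)
= 10

C(5,2) = 10


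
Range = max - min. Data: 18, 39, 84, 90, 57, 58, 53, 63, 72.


Max = 90, Min = 18
Range = 90 - 18 = 72

Range = 72


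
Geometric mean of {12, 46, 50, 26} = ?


Product = 12 × 46 × 50 × 26 = 717600
GM = 717600^(1/4) = 29.1052

GM = 29.1052


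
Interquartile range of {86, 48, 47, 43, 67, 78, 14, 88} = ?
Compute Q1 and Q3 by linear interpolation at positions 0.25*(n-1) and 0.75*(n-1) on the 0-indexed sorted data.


Sorted: 14, 43, 47, 48, 67, 78, 86, 88
Q1 (25th %ile) = 46.0000
Q3 (75th %ile) = 80.0000
IQR = 80.0000 - 46.0000 = 34.0000

IQR = 34.0000


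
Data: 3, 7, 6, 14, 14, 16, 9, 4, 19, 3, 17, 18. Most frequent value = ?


Frequencies: 3:2, 4:1, 6:1, 7:1, 9:1, 14:2, 16:1, 17:1, 18:1, 19:1
Max frequency = 2
Mode = 3, 14

Mode = 3, 14


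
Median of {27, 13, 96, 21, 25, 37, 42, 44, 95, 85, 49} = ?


Sorted: 13, 21, 25, 27, 37, 42, 44, 49, 85, 95, 96
n = 11 (odd)
Middle value = 42

Median = 42


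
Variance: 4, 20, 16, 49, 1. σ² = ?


Mean = 18.0000
Squared deviations: 196.0000, 4.0000, 4.0000, 961.0000, 289.0000
Sum = 1454.0000
Variance = 1454.0000/5 = 290.8000

Variance = 290.8000


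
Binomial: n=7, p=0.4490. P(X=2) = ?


C(7,2) = 21
p^2 = 0.201601
(1-p)^5 = 0.050788
P = 21 * 0.201601 * 0.050788 = 0.2150

P(X=2) = 0.2150


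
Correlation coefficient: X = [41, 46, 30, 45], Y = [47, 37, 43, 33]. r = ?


Mean X = 40.5000, Mean Y = 40.0000
SD X = 6.344289, SD Y = 5.385165
Cov = -19.000000
r = -19.000000/(6.344289*5.385165) = -0.5561

r = -0.5561


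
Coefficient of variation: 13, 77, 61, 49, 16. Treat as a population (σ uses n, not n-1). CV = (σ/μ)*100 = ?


Mean = 43.2000
SD = 25.0791
CV = (25.0791/43.2000)*100 = 58.0534%

CV = 58.0534%


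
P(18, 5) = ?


P(18,5) = 18!/13!
= 6402373705728000/6227020800
= 1028160

P(18,5) = 1028160


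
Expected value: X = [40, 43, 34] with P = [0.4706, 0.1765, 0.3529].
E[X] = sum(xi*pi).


E[X] = 40*0.4706 + 43*0.1765 + 34*0.3529
= 18.8240 + 7.5895 + 11.9986
= 38.4121

E[X] = 38.4121


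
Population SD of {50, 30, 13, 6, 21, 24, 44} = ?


Mean = 26.8571
Variance = 215.5510
SD = sqrt(215.5510) = 14.6817

SD = 14.6817


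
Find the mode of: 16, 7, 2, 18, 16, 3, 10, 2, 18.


Frequencies: 2:2, 3:1, 7:1, 10:1, 16:2, 18:2
Max frequency = 2
Mode = 2, 16, 18

Mode = 2, 16, 18


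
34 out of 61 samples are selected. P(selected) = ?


P = 34/61 = 0.5574

P = 0.5574


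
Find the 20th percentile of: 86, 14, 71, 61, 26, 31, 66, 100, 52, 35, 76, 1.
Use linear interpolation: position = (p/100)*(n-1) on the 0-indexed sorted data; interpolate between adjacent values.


Sorted: 1, 14, 26, 31, 35, 52, 61, 66, 71, 76, 86, 100
n = 12
Index = 20/100 * 11 = 2.2000
Lower = data[2] = 26, Upper = data[3] = 31
P20 = 26 + 0.2000*(5) = 27.0000

P20 = 27.0000


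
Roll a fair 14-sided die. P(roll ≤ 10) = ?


Favorable outcomes (roll ≤ 10): 10
Total outcomes = 14
P = 10/14 = 0.7143

P = 0.7143
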